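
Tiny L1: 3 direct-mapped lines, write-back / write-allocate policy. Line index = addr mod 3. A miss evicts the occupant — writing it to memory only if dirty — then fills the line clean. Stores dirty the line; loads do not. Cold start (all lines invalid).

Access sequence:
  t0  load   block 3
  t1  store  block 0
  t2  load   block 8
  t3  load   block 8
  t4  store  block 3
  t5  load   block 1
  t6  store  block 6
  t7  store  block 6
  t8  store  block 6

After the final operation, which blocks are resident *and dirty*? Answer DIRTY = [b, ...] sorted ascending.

DIRTY = [6]

  0 | R B3 → L0 miss [-]
  1 | W B0 → L0 miss [D]
  2 | R B8 → L2 miss [-]
  3 | R B8 → L2 hit [-]
  4 | W B3 → L0 miss wb→B0 [D]
  5 | R B1 → L1 miss [-]
  6 | W B6 → L0 miss wb→B3 [D]
  7 | W B6 → L0 hit [D]
  8 | W B6 → L0 hit [D]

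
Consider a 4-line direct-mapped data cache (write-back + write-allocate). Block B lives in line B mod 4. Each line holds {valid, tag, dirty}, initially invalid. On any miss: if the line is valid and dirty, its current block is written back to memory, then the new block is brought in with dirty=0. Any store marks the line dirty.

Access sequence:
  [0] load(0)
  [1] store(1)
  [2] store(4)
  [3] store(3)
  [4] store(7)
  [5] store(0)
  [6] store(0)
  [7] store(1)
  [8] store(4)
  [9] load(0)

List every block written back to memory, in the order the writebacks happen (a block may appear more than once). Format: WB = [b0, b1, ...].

WB = [3, 4, 0, 4]

  0 | R B0 → L0 miss [-]
  1 | W B1 → L1 miss [D]
  2 | W B4 → L0 miss [D]
  3 | W B3 → L3 miss [D]
  4 | W B7 → L3 miss wb→B3 [D]
  5 | W B0 → L0 miss wb→B4 [D]
  6 | W B0 → L0 hit [D]
  7 | W B1 → L1 hit [D]
  8 | W B4 → L0 miss wb→B0 [D]
  9 | R B0 → L0 miss wb→B4 [-]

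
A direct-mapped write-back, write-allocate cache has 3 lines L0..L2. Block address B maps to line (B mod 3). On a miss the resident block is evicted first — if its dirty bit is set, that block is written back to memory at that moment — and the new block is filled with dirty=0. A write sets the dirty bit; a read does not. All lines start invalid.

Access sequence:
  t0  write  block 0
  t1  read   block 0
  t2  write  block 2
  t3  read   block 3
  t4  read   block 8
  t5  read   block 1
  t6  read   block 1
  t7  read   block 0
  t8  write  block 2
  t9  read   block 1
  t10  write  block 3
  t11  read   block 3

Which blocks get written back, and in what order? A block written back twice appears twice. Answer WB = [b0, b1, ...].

WB = [0, 2]

0: W B0 -> L0 miss  d=D]
1: R B0 -> L0 hit  d=D]
2: W B2 -> L2 miss  d=D]
3: R B3 -> L0 miss wb->B0  d=-]
4: R B8 -> L2 miss wb->B2  d=-]
5: R B1 -> L1 miss  d=-]
6: R B1 -> L1 hit  d=-]
7: R B0 -> L0 miss  d=-]
8: W B2 -> L2 miss  d=D]
9: R B1 -> L1 hit  d=-]
10: W B3 -> L0 miss  d=D]
11: R B3 -> L0 hit  d=D]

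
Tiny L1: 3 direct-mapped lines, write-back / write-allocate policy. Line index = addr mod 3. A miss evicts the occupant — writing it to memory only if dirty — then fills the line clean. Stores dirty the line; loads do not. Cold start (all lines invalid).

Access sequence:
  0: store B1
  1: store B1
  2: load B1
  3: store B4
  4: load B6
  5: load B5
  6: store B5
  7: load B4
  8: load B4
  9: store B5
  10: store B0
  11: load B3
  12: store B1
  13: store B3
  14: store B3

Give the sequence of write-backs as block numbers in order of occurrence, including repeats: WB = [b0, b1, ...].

WB = [1, 0, 4]

0: W B1 → L1 miss [D]
1: W B1 → L1 hit [D]
2: R B1 → L1 hit [D]
3: W B4 → L1 miss wb→B1 [D]
4: R B6 → L0 miss [-]
5: R B5 → L2 miss [-]
6: W B5 → L2 hit [D]
7: R B4 → L1 hit [D]
8: R B4 → L1 hit [D]
9: W B5 → L2 hit [D]
10: W B0 → L0 miss [D]
11: R B3 → L0 miss wb→B0 [-]
12: W B1 → L1 miss wb→B4 [D]
13: W B3 → L0 hit [D]
14: W B3 → L0 hit [D]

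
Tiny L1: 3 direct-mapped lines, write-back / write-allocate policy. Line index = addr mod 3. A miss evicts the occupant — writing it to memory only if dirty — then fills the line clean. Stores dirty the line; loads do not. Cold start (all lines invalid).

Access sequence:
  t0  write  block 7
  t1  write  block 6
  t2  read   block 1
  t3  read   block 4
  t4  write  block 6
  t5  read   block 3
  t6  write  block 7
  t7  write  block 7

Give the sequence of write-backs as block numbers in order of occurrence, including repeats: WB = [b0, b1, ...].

WB = [7, 6]

  0 | W B7 → L1 miss [D]
  1 | W B6 → L0 miss [D]
  2 | R B1 → L1 miss wb→B7 [-]
  3 | R B4 → L1 miss [-]
  4 | W B6 → L0 hit [D]
  5 | R B3 → L0 miss wb→B6 [-]
  6 | W B7 → L1 miss [D]
  7 | W B7 → L1 hit [D]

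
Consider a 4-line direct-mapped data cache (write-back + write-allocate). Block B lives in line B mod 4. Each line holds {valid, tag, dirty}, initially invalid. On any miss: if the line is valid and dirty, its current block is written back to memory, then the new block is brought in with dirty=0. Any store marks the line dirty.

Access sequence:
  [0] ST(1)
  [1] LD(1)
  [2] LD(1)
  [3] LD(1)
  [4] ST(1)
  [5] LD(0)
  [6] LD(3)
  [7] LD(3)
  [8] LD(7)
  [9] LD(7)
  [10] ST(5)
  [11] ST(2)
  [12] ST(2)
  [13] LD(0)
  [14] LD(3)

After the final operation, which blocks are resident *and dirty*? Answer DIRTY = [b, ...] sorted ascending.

  0 | W B1 → L1 miss [D]
  1 | R B1 → L1 hit [D]
  2 | R B1 → L1 hit [D]
  3 | R B1 → L1 hit [D]
  4 | W B1 → L1 hit [D]
  5 | R B0 → L0 miss [-]
  6 | R B3 → L3 miss [-]
  7 | R B3 → L3 hit [-]
  8 | R B7 → L3 miss [-]
  9 | R B7 → L3 hit [-]
  10 | W B5 → L1 miss wb→B1 [D]
  11 | W B2 → L2 miss [D]
  12 | W B2 → L2 hit [D]
  13 | R B0 → L0 hit [-]
  14 | R B3 → L3 miss [-]

DIRTY = [2, 5]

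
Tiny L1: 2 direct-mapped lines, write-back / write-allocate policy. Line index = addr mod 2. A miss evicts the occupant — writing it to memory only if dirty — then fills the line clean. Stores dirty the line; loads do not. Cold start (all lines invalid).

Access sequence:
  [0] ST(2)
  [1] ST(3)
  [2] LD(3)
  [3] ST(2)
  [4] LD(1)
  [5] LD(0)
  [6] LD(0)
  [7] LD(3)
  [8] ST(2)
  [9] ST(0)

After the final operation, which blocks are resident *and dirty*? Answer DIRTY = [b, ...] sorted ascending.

0: W B2 -> L0 miss  d=D]
1: W B3 -> L1 miss  d=D]
2: R B3 -> L1 hit  d=D]
3: W B2 -> L0 hit  d=D]
4: R B1 -> L1 miss wb->B3  d=-]
5: R B0 -> L0 miss wb->B2  d=-]
6: R B0 -> L0 hit  d=-]
7: R B3 -> L1 miss  d=-]
8: W B2 -> L0 miss  d=D]
9: W B0 -> L0 miss wb->B2  d=D]

DIRTY = [0]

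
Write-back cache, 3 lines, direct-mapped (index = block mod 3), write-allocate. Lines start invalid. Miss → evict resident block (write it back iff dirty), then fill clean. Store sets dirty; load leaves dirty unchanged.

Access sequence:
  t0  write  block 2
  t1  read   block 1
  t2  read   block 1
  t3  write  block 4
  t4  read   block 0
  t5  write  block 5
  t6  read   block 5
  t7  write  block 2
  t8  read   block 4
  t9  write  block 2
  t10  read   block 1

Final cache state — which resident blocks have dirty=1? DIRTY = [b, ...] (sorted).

DIRTY = [2]

  0 | W B2 → L2 miss [D]
  1 | R B1 → L1 miss [-]
  2 | R B1 → L1 hit [-]
  3 | W B4 → L1 miss [D]
  4 | R B0 → L0 miss [-]
  5 | W B5 → L2 miss wb→B2 [D]
  6 | R B5 → L2 hit [D]
  7 | W B2 → L2 miss wb→B5 [D]
  8 | R B4 → L1 hit [D]
  9 | W B2 → L2 hit [D]
  10 | R B1 → L1 miss wb→B4 [-]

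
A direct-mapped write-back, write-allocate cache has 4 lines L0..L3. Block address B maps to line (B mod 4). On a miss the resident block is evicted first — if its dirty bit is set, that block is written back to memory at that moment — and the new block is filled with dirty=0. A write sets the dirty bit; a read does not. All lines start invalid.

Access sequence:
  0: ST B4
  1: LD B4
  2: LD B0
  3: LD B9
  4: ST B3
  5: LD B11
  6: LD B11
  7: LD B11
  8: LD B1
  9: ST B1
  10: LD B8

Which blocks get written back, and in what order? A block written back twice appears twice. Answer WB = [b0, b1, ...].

WB = [4, 3]

0: W B4 → L0 miss [D]
1: R B4 → L0 hit [D]
2: R B0 → L0 miss wb→B4 [-]
3: R B9 → L1 miss [-]
4: W B3 → L3 miss [D]
5: R B11 → L3 miss wb→B3 [-]
6: R B11 → L3 hit [-]
7: R B11 → L3 hit [-]
8: R B1 → L1 miss [-]
9: W B1 → L1 hit [D]
10: R B8 → L0 miss [-]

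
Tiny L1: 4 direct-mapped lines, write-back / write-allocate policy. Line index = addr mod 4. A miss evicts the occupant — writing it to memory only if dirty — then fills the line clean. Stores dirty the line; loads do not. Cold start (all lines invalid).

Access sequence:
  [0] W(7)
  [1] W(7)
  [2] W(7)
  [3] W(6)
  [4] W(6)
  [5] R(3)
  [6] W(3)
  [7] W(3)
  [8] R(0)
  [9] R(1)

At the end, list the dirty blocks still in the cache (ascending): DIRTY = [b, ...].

DIRTY = [3, 6]

0: W B7 -> L3 miss  d=D]
1: W B7 -> L3 hit  d=D]
2: W B7 -> L3 hit  d=D]
3: W B6 -> L2 miss  d=D]
4: W B6 -> L2 hit  d=D]
5: R B3 -> L3 miss wb->B7  d=-]
6: W B3 -> L3 hit  d=D]
7: W B3 -> L3 hit  d=D]
8: R B0 -> L0 miss  d=-]
9: R B1 -> L1 miss  d=-]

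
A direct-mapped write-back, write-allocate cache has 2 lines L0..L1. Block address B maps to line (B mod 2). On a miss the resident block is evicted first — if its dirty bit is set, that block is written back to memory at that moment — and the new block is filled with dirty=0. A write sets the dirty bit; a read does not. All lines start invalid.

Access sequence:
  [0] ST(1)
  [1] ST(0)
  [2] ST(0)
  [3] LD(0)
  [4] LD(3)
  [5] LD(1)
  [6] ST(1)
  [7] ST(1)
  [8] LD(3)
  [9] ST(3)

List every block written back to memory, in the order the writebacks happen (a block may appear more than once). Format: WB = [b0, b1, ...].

WB = [1, 1]

0: W B1 → L1 miss [D]
1: W B0 → L0 miss [D]
2: W B0 → L0 hit [D]
3: R B0 → L0 hit [D]
4: R B3 → L1 miss wb→B1 [-]
5: R B1 → L1 miss [-]
6: W B1 → L1 hit [D]
7: W B1 → L1 hit [D]
8: R B3 → L1 miss wb→B1 [-]
9: W B3 → L1 hit [D]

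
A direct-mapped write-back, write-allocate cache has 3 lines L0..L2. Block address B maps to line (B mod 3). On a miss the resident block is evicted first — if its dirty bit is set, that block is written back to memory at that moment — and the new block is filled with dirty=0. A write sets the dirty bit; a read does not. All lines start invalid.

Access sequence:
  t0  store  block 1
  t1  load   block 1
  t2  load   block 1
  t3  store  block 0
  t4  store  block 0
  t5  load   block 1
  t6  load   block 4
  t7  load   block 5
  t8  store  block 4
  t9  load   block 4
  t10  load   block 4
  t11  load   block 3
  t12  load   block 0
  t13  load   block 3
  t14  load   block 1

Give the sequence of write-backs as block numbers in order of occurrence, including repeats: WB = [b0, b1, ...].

WB = [1, 0, 4]

  0 | W B1 → L1 miss [D]
  1 | R B1 → L1 hit [D]
  2 | R B1 → L1 hit [D]
  3 | W B0 → L0 miss [D]
  4 | W B0 → L0 hit [D]
  5 | R B1 → L1 hit [D]
  6 | R B4 → L1 miss wb→B1 [-]
  7 | R B5 → L2 miss [-]
  8 | W B4 → L1 hit [D]
  9 | R B4 → L1 hit [D]
  10 | R B4 → L1 hit [D]
  11 | R B3 → L0 miss wb→B0 [-]
  12 | R B0 → L0 miss [-]
  13 | R B3 → L0 miss [-]
  14 | R B1 → L1 miss wb→B4 [-]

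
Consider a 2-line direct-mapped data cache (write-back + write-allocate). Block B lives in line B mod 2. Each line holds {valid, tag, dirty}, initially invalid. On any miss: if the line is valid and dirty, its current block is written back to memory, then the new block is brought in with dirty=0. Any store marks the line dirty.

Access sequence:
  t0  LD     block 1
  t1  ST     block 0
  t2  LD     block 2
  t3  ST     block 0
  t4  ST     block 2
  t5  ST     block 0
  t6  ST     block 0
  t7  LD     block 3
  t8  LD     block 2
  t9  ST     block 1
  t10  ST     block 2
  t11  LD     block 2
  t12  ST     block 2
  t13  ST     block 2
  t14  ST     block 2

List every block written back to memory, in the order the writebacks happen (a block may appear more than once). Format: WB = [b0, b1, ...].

0: R B1 → L1 miss [-]
1: W B0 → L0 miss [D]
2: R B2 → L0 miss wb→B0 [-]
3: W B0 → L0 miss [D]
4: W B2 → L0 miss wb→B0 [D]
5: W B0 → L0 miss wb→B2 [D]
6: W B0 → L0 hit [D]
7: R B3 → L1 miss [-]
8: R B2 → L0 miss wb→B0 [-]
9: W B1 → L1 miss [D]
10: W B2 → L0 hit [D]
11: R B2 → L0 hit [D]
12: W B2 → L0 hit [D]
13: W B2 → L0 hit [D]
14: W B2 → L0 hit [D]

WB = [0, 0, 2, 0]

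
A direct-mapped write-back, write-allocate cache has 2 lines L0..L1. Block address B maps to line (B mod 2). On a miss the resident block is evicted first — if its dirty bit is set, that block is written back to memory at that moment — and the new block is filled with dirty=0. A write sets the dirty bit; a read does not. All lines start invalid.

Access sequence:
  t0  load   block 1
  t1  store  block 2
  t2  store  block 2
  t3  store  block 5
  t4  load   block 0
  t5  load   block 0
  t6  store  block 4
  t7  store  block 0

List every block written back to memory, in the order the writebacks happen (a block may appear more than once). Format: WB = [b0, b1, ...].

WB = [2, 4]

0: R B1 → L1 miss [-]
1: W B2 → L0 miss [D]
2: W B2 → L0 hit [D]
3: W B5 → L1 miss [D]
4: R B0 → L0 miss wb→B2 [-]
5: R B0 → L0 hit [-]
6: W B4 → L0 miss [D]
7: W B0 → L0 miss wb→B4 [D]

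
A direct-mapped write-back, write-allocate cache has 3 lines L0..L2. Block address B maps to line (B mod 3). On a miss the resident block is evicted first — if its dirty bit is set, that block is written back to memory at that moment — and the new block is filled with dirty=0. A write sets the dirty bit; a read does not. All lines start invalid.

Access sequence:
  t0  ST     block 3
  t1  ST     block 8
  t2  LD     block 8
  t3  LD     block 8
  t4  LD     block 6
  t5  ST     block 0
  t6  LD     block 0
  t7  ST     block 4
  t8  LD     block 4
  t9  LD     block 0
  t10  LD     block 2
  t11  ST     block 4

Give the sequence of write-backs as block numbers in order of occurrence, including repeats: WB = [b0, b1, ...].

0: W B3 → L0 miss [D]
1: W B8 → L2 miss [D]
2: R B8 → L2 hit [D]
3: R B8 → L2 hit [D]
4: R B6 → L0 miss wb→B3 [-]
5: W B0 → L0 miss [D]
6: R B0 → L0 hit [D]
7: W B4 → L1 miss [D]
8: R B4 → L1 hit [D]
9: R B0 → L0 hit [D]
10: R B2 → L2 miss wb→B8 [-]
11: W B4 → L1 hit [D]

WB = [3, 8]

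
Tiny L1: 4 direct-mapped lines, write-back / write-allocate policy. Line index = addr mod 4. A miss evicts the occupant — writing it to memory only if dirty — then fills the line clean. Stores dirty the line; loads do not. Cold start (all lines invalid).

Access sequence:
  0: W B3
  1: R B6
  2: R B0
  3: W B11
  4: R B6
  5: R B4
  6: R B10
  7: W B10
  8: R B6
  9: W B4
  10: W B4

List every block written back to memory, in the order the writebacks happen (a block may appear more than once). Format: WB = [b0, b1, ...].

WB = [3, 10]

0: W B3 -> L3 miss  d=D]
1: R B6 -> L2 miss  d=-]
2: R B0 -> L0 miss  d=-]
3: W B11 -> L3 miss wb->B3  d=D]
4: R B6 -> L2 hit  d=-]
5: R B4 -> L0 miss  d=-]
6: R B10 -> L2 miss  d=-]
7: W B10 -> L2 hit  d=D]
8: R B6 -> L2 miss wb->B10  d=-]
9: W B4 -> L0 hit  d=D]
10: W B4 -> L0 hit  d=D]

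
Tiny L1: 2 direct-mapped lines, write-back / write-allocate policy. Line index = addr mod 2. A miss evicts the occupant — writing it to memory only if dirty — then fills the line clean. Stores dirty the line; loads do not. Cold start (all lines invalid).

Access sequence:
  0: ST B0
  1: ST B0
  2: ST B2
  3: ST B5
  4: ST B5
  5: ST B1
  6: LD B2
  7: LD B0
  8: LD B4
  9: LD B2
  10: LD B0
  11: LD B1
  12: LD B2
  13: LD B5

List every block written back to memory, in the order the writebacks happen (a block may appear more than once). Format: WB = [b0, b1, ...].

WB = [0, 5, 2, 1]

  0 | W B0 → L0 miss [D]
  1 | W B0 → L0 hit [D]
  2 | W B2 → L0 miss wb→B0 [D]
  3 | W B5 → L1 miss [D]
  4 | W B5 → L1 hit [D]
  5 | W B1 → L1 miss wb→B5 [D]
  6 | R B2 → L0 hit [D]
  7 | R B0 → L0 miss wb→B2 [-]
  8 | R B4 → L0 miss [-]
  9 | R B2 → L0 miss [-]
  10 | R B0 → L0 miss [-]
  11 | R B1 → L1 hit [D]
  12 | R B2 → L0 miss [-]
  13 | R B5 → L1 miss wb→B1 [-]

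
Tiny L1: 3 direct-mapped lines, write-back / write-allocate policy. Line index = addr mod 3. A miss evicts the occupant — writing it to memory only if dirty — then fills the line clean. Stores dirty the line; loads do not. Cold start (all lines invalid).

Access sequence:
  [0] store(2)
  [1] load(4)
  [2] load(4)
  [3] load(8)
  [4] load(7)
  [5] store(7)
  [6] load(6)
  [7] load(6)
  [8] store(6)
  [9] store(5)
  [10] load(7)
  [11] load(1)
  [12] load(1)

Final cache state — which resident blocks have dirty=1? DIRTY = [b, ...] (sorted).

DIRTY = [5, 6]

  0 | W B2 → L2 miss [D]
  1 | R B4 → L1 miss [-]
  2 | R B4 → L1 hit [-]
  3 | R B8 → L2 miss wb→B2 [-]
  4 | R B7 → L1 miss [-]
  5 | W B7 → L1 hit [D]
  6 | R B6 → L0 miss [-]
  7 | R B6 → L0 hit [-]
  8 | W B6 → L0 hit [D]
  9 | W B5 → L2 miss [D]
  10 | R B7 → L1 hit [D]
  11 | R B1 → L1 miss wb→B7 [-]
  12 | R B1 → L1 hit [-]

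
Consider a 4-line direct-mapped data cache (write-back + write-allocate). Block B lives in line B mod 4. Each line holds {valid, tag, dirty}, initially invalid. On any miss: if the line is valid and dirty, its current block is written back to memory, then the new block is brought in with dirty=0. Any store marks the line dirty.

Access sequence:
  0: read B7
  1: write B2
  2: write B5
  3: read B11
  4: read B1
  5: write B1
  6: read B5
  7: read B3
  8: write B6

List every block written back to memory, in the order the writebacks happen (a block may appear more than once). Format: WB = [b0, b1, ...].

WB = [5, 1, 2]

  0 | R B7 → L3 miss [-]
  1 | W B2 → L2 miss [D]
  2 | W B5 → L1 miss [D]
  3 | R B11 → L3 miss [-]
  4 | R B1 → L1 miss wb→B5 [-]
  5 | W B1 → L1 hit [D]
  6 | R B5 → L1 miss wb→B1 [-]
  7 | R B3 → L3 miss [-]
  8 | W B6 → L2 miss wb→B2 [D]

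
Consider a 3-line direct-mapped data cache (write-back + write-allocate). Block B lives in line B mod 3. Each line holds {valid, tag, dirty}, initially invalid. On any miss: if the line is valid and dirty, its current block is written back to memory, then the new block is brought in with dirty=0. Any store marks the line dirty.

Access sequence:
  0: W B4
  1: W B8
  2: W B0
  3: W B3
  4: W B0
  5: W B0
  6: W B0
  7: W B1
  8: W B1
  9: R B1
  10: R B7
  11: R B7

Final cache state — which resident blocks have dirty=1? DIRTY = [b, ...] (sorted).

0: W B4 -> L1 miss  d=D]
1: W B8 -> L2 miss  d=D]
2: W B0 -> L0 miss  d=D]
3: W B3 -> L0 miss wb->B0  d=D]
4: W B0 -> L0 miss wb->B3  d=D]
5: W B0 -> L0 hit  d=D]
6: W B0 -> L0 hit  d=D]
7: W B1 -> L1 miss wb->B4  d=D]
8: W B1 -> L1 hit  d=D]
9: R B1 -> L1 hit  d=D]
10: R B7 -> L1 miss wb->B1  d=-]
11: R B7 -> L1 hit  d=-]

DIRTY = [0, 8]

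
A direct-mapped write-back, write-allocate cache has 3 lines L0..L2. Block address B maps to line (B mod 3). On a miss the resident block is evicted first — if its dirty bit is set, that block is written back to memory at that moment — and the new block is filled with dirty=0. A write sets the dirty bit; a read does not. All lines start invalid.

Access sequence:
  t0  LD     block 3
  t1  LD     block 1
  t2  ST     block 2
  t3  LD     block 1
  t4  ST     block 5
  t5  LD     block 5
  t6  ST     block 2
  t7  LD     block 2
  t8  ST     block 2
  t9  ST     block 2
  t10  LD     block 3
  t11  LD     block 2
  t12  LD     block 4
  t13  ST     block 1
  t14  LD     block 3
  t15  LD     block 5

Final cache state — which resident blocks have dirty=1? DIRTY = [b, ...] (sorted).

DIRTY = [1]

0: R B3 -> L0 miss  d=-]
1: R B1 -> L1 miss  d=-]
2: W B2 -> L2 miss  d=D]
3: R B1 -> L1 hit  d=-]
4: W B5 -> L2 miss wb->B2  d=D]
5: R B5 -> L2 hit  d=D]
6: W B2 -> L2 miss wb->B5  d=D]
7: R B2 -> L2 hit  d=D]
8: W B2 -> L2 hit  d=D]
9: W B2 -> L2 hit  d=D]
10: R B3 -> L0 hit  d=-]
11: R B2 -> L2 hit  d=D]
12: R B4 -> L1 miss  d=-]
13: W B1 -> L1 miss  d=D]
14: R B3 -> L0 hit  d=-]
15: R B5 -> L2 miss wb->B2  d=-]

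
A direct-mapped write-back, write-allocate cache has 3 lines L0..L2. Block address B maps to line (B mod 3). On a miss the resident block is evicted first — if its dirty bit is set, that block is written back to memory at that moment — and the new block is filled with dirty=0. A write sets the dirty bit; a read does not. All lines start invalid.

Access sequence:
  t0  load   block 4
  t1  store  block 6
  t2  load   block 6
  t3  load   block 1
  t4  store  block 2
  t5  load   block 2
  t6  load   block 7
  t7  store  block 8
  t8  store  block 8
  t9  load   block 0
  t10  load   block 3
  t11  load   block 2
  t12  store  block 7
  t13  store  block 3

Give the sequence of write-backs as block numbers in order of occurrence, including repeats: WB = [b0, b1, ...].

WB = [2, 6, 8]

0: R B4 → L1 miss [-]
1: W B6 → L0 miss [D]
2: R B6 → L0 hit [D]
3: R B1 → L1 miss [-]
4: W B2 → L2 miss [D]
5: R B2 → L2 hit [D]
6: R B7 → L1 miss [-]
7: W B8 → L2 miss wb→B2 [D]
8: W B8 → L2 hit [D]
9: R B0 → L0 miss wb→B6 [-]
10: R B3 → L0 miss [-]
11: R B2 → L2 miss wb→B8 [-]
12: W B7 → L1 hit [D]
13: W B3 → L0 hit [D]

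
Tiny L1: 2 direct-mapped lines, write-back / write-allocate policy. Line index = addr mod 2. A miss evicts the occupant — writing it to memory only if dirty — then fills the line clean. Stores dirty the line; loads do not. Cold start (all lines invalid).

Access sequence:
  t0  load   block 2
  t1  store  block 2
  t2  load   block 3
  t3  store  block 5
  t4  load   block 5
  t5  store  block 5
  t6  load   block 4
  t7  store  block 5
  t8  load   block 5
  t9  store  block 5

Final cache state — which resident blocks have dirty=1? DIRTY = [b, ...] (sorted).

DIRTY = [5]

0: R B2 -> L0 miss  d=-]
1: W B2 -> L0 hit  d=D]
2: R B3 -> L1 miss  d=-]
3: W B5 -> L1 miss  d=D]
4: R B5 -> L1 hit  d=D]
5: W B5 -> L1 hit  d=D]
6: R B4 -> L0 miss wb->B2  d=-]
7: W B5 -> L1 hit  d=D]
8: R B5 -> L1 hit  d=D]
9: W B5 -> L1 hit  d=D]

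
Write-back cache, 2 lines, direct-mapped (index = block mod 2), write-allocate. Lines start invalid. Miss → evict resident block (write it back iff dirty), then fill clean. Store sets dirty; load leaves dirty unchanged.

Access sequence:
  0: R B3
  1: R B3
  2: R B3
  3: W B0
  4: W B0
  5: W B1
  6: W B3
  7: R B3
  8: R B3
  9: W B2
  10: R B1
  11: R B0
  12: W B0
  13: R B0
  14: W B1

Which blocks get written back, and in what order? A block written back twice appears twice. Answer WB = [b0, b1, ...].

WB = [1, 0, 3, 2]

  0 | R B3 → L1 miss [-]
  1 | R B3 → L1 hit [-]
  2 | R B3 → L1 hit [-]
  3 | W B0 → L0 miss [D]
  4 | W B0 → L0 hit [D]
  5 | W B1 → L1 miss [D]
  6 | W B3 → L1 miss wb→B1 [D]
  7 | R B3 → L1 hit [D]
  8 | R B3 → L1 hit [D]
  9 | W B2 → L0 miss wb→B0 [D]
  10 | R B1 → L1 miss wb→B3 [-]
  11 | R B0 → L0 miss wb→B2 [-]
  12 | W B0 → L0 hit [D]
  13 | R B0 → L0 hit [D]
  14 | W B1 → L1 hit [D]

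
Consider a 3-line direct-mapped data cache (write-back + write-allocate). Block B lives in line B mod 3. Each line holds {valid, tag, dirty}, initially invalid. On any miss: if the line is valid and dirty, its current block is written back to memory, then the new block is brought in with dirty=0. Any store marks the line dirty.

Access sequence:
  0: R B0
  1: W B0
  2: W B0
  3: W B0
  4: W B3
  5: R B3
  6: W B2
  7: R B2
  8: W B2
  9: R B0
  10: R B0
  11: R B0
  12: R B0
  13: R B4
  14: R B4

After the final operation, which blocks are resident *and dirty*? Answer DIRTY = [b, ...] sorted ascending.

0: R B0 -> L0 miss  d=-]
1: W B0 -> L0 hit  d=D]
2: W B0 -> L0 hit  d=D]
3: W B0 -> L0 hit  d=D]
4: W B3 -> L0 miss wb->B0  d=D]
5: R B3 -> L0 hit  d=D]
6: W B2 -> L2 miss  d=D]
7: R B2 -> L2 hit  d=D]
8: W B2 -> L2 hit  d=D]
9: R B0 -> L0 miss wb->B3  d=-]
10: R B0 -> L0 hit  d=-]
11: R B0 -> L0 hit  d=-]
12: R B0 -> L0 hit  d=-]
13: R B4 -> L1 miss  d=-]
14: R B4 -> L1 hit  d=-]

DIRTY = [2]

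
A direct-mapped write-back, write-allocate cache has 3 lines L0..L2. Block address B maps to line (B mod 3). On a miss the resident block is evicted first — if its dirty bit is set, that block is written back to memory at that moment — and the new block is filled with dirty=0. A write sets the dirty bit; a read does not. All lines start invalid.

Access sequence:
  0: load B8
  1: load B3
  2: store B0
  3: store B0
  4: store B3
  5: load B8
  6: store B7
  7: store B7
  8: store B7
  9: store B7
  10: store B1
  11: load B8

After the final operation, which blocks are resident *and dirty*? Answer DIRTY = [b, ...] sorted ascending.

0: R B8 → L2 miss [-]
1: R B3 → L0 miss [-]
2: W B0 → L0 miss [D]
3: W B0 → L0 hit [D]
4: W B3 → L0 miss wb→B0 [D]
5: R B8 → L2 hit [-]
6: W B7 → L1 miss [D]
7: W B7 → L1 hit [D]
8: W B7 → L1 hit [D]
9: W B7 → L1 hit [D]
10: W B1 → L1 miss wb→B7 [D]
11: R B8 → L2 hit [-]

DIRTY = [1, 3]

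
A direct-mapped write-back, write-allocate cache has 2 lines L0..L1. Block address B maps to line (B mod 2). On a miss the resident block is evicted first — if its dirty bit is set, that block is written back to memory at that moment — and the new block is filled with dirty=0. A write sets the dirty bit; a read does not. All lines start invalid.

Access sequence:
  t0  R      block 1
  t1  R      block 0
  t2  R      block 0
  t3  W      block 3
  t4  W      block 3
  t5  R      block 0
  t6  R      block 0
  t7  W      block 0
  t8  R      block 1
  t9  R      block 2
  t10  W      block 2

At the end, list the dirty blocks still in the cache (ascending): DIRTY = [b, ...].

DIRTY = [2]

  0 | R B1 → L1 miss [-]
  1 | R B0 → L0 miss [-]
  2 | R B0 → L0 hit [-]
  3 | W B3 → L1 miss [D]
  4 | W B3 → L1 hit [D]
  5 | R B0 → L0 hit [-]
  6 | R B0 → L0 hit [-]
  7 | W B0 → L0 hit [D]
  8 | R B1 → L1 miss wb→B3 [-]
  9 | R B2 → L0 miss wb→B0 [-]
  10 | W B2 → L0 hit [D]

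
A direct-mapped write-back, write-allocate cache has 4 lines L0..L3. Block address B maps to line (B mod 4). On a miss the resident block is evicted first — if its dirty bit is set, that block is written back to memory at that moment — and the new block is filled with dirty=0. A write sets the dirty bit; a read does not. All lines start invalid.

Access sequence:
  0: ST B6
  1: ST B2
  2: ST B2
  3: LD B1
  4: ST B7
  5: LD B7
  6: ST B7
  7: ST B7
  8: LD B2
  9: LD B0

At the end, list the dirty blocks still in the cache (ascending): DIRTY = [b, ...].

DIRTY = [2, 7]

  0 | W B6 → L2 miss [D]
  1 | W B2 → L2 miss wb→B6 [D]
  2 | W B2 → L2 hit [D]
  3 | R B1 → L1 miss [-]
  4 | W B7 → L3 miss [D]
  5 | R B7 → L3 hit [D]
  6 | W B7 → L3 hit [D]
  7 | W B7 → L3 hit [D]
  8 | R B2 → L2 hit [D]
  9 | R B0 → L0 miss [-]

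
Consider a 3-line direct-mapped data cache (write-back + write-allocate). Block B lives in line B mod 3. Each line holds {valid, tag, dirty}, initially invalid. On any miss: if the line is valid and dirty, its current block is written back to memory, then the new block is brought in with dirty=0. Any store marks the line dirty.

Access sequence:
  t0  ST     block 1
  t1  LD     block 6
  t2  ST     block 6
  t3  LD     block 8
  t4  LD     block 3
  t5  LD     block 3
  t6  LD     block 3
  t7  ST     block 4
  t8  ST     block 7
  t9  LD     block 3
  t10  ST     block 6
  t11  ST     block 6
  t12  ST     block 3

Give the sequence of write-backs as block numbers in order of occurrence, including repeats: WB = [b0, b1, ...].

WB = [6, 1, 4, 6]

0: W B1 → L1 miss [D]
1: R B6 → L0 miss [-]
2: W B6 → L0 hit [D]
3: R B8 → L2 miss [-]
4: R B3 → L0 miss wb→B6 [-]
5: R B3 → L0 hit [-]
6: R B3 → L0 hit [-]
7: W B4 → L1 miss wb→B1 [D]
8: W B7 → L1 miss wb→B4 [D]
9: R B3 → L0 hit [-]
10: W B6 → L0 miss [D]
11: W B6 → L0 hit [D]
12: W B3 → L0 miss wb→B6 [D]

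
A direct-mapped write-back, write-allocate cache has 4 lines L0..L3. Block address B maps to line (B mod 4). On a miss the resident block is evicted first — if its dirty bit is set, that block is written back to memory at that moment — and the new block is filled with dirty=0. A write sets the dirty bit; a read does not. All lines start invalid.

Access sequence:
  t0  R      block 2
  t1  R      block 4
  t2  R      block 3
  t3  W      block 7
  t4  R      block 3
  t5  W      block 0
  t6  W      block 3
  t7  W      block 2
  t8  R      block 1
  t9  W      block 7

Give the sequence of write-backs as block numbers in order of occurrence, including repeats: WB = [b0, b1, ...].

WB = [7, 3]

0: R B2 -> L2 miss  d=-]
1: R B4 -> L0 miss  d=-]
2: R B3 -> L3 miss  d=-]
3: W B7 -> L3 miss  d=D]
4: R B3 -> L3 miss wb->B7  d=-]
5: W B0 -> L0 miss  d=D]
6: W B3 -> L3 hit  d=D]
7: W B2 -> L2 hit  d=D]
8: R B1 -> L1 miss  d=-]
9: W B7 -> L3 miss wb->B3  d=D]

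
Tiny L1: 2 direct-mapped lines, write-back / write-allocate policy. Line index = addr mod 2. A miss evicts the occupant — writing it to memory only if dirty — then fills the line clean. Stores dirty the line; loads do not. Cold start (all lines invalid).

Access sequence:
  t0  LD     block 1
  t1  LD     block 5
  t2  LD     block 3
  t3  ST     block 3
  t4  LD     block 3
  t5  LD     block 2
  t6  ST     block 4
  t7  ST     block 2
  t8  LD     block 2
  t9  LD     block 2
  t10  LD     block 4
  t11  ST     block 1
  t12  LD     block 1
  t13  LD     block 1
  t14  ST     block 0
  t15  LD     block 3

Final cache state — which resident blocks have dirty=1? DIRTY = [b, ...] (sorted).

  0 | R B1 → L1 miss [-]
  1 | R B5 → L1 miss [-]
  2 | R B3 → L1 miss [-]
  3 | W B3 → L1 hit [D]
  4 | R B3 → L1 hit [D]
  5 | R B2 → L0 miss [-]
  6 | W B4 → L0 miss [D]
  7 | W B2 → L0 miss wb→B4 [D]
  8 | R B2 → L0 hit [D]
  9 | R B2 → L0 hit [D]
  10 | R B4 → L0 miss wb→B2 [-]
  11 | W B1 → L1 miss wb→B3 [D]
  12 | R B1 → L1 hit [D]
  13 | R B1 → L1 hit [D]
  14 | W B0 → L0 miss [D]
  15 | R B3 → L1 miss wb→B1 [-]

DIRTY = [0]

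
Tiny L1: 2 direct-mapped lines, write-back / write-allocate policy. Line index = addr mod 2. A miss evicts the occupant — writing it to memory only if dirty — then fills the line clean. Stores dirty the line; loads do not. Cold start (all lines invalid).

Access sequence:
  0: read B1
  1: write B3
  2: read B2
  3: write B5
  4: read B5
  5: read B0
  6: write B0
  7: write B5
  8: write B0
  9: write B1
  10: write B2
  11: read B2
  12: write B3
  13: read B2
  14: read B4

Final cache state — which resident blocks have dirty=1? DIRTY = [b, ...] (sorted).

DIRTY = [3]

  0 | R B1 → L1 miss [-]
  1 | W B3 → L1 miss [D]
  2 | R B2 → L0 miss [-]
  3 | W B5 → L1 miss wb→B3 [D]
  4 | R B5 → L1 hit [D]
  5 | R B0 → L0 miss [-]
  6 | W B0 → L0 hit [D]
  7 | W B5 → L1 hit [D]
  8 | W B0 → L0 hit [D]
  9 | W B1 → L1 miss wb→B5 [D]
  10 | W B2 → L0 miss wb→B0 [D]
  11 | R B2 → L0 hit [D]
  12 | W B3 → L1 miss wb→B1 [D]
  13 | R B2 → L0 hit [D]
  14 | R B4 → L0 miss wb→B2 [-]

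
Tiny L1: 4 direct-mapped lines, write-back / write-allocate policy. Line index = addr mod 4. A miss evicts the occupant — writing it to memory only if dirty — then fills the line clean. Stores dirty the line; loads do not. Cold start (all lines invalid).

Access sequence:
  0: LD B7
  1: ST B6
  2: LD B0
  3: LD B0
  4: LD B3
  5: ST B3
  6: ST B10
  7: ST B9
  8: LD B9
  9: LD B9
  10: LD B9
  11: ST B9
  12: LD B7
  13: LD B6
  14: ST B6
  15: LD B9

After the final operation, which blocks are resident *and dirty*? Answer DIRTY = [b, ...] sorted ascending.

DIRTY = [6, 9]

  0 | R B7 → L3 miss [-]
  1 | W B6 → L2 miss [D]
  2 | R B0 → L0 miss [-]
  3 | R B0 → L0 hit [-]
  4 | R B3 → L3 miss [-]
  5 | W B3 → L3 hit [D]
  6 | W B10 → L2 miss wb→B6 [D]
  7 | W B9 → L1 miss [D]
  8 | R B9 → L1 hit [D]
  9 | R B9 → L1 hit [D]
  10 | R B9 → L1 hit [D]
  11 | W B9 → L1 hit [D]
  12 | R B7 → L3 miss wb→B3 [-]
  13 | R B6 → L2 miss wb→B10 [-]
  14 | W B6 → L2 hit [D]
  15 | R B9 → L1 hit [D]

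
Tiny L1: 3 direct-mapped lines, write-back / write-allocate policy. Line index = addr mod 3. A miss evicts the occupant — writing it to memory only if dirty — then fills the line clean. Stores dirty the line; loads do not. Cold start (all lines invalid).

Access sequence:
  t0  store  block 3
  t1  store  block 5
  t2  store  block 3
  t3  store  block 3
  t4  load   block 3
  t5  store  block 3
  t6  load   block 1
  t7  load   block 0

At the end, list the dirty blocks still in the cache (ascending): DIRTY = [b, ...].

  0 | W B3 → L0 miss [D]
  1 | W B5 → L2 miss [D]
  2 | W B3 → L0 hit [D]
  3 | W B3 → L0 hit [D]
  4 | R B3 → L0 hit [D]
  5 | W B3 → L0 hit [D]
  6 | R B1 → L1 miss [-]
  7 | R B0 → L0 miss wb→B3 [-]

DIRTY = [5]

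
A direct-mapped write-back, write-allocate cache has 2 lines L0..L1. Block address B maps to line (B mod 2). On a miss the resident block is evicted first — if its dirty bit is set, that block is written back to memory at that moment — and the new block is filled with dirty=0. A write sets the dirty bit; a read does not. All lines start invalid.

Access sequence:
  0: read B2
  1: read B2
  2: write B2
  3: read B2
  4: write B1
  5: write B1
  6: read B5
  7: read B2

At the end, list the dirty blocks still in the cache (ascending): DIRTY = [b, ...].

  0 | R B2 → L0 miss [-]
  1 | R B2 → L0 hit [-]
  2 | W B2 → L0 hit [D]
  3 | R B2 → L0 hit [D]
  4 | W B1 → L1 miss [D]
  5 | W B1 → L1 hit [D]
  6 | R B5 → L1 miss wb→B1 [-]
  7 | R B2 → L0 hit [D]

DIRTY = [2]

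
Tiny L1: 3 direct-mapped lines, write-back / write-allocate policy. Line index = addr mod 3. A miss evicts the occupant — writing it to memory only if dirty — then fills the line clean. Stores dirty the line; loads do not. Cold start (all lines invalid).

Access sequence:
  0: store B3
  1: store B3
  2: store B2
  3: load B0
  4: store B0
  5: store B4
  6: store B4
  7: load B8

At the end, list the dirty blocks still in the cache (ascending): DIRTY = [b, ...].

DIRTY = [0, 4]

0: W B3 → L0 miss [D]
1: W B3 → L0 hit [D]
2: W B2 → L2 miss [D]
3: R B0 → L0 miss wb→B3 [-]
4: W B0 → L0 hit [D]
5: W B4 → L1 miss [D]
6: W B4 → L1 hit [D]
7: R B8 → L2 miss wb→B2 [-]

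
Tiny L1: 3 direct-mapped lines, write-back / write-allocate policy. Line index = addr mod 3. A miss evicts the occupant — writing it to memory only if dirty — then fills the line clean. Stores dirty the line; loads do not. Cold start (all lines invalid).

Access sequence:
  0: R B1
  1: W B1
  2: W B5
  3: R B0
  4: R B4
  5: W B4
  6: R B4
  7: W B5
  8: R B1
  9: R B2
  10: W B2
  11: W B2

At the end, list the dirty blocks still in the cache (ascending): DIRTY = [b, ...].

  0 | R B1 → L1 miss [-]
  1 | W B1 → L1 hit [D]
  2 | W B5 → L2 miss [D]
  3 | R B0 → L0 miss [-]
  4 | R B4 → L1 miss wb→B1 [-]
  5 | W B4 → L1 hit [D]
  6 | R B4 → L1 hit [D]
  7 | W B5 → L2 hit [D]
  8 | R B1 → L1 miss wb→B4 [-]
  9 | R B2 → L2 miss wb→B5 [-]
  10 | W B2 → L2 hit [D]
  11 | W B2 → L2 hit [D]

DIRTY = [2]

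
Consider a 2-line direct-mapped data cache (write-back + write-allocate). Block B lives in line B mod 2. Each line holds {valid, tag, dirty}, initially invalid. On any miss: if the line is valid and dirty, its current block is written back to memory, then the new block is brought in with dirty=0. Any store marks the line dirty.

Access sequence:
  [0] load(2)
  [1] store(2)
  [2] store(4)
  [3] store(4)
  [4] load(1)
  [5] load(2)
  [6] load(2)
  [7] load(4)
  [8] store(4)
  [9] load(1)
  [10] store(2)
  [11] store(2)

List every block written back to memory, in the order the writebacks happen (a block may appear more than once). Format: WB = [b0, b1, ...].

WB = [2, 4, 4]

0: R B2 → L0 miss [-]
1: W B2 → L0 hit [D]
2: W B4 → L0 miss wb→B2 [D]
3: W B4 → L0 hit [D]
4: R B1 → L1 miss [-]
5: R B2 → L0 miss wb→B4 [-]
6: R B2 → L0 hit [-]
7: R B4 → L0 miss [-]
8: W B4 → L0 hit [D]
9: R B1 → L1 hit [-]
10: W B2 → L0 miss wb→B4 [D]
11: W B2 → L0 hit [D]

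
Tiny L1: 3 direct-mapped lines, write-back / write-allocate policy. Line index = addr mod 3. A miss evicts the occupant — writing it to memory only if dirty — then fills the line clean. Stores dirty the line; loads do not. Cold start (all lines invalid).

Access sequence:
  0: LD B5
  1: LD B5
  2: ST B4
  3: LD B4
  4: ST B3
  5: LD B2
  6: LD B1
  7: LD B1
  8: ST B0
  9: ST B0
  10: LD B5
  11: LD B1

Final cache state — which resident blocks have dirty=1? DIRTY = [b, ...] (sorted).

  0 | R B5 → L2 miss [-]
  1 | R B5 → L2 hit [-]
  2 | W B4 → L1 miss [D]
  3 | R B4 → L1 hit [D]
  4 | W B3 → L0 miss [D]
  5 | R B2 → L2 miss [-]
  6 | R B1 → L1 miss wb→B4 [-]
  7 | R B1 → L1 hit [-]
  8 | W B0 → L0 miss wb→B3 [D]
  9 | W B0 → L0 hit [D]
  10 | R B5 → L2 miss [-]
  11 | R B1 → L1 hit [-]

DIRTY = [0]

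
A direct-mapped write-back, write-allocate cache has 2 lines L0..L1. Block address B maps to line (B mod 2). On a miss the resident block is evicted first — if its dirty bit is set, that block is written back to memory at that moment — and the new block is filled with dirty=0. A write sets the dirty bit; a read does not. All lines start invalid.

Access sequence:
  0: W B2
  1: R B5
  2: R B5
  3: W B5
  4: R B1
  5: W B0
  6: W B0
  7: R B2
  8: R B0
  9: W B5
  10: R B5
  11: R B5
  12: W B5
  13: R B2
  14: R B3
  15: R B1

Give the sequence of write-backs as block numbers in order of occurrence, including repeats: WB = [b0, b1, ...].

0: W B2 -> L0 miss  d=D]
1: R B5 -> L1 miss  d=-]
2: R B5 -> L1 hit  d=-]
3: W B5 -> L1 hit  d=D]
4: R B1 -> L1 miss wb->B5  d=-]
5: W B0 -> L0 miss wb->B2  d=D]
6: W B0 -> L0 hit  d=D]
7: R B2 -> L0 miss wb->B0  d=-]
8: R B0 -> L0 miss  d=-]
9: W B5 -> L1 miss  d=D]
10: R B5 -> L1 hit  d=D]
11: R B5 -> L1 hit  d=D]
12: W B5 -> L1 hit  d=D]
13: R B2 -> L0 miss  d=-]
14: R B3 -> L1 miss wb->B5  d=-]
15: R B1 -> L1 miss  d=-]

WB = [5, 2, 0, 5]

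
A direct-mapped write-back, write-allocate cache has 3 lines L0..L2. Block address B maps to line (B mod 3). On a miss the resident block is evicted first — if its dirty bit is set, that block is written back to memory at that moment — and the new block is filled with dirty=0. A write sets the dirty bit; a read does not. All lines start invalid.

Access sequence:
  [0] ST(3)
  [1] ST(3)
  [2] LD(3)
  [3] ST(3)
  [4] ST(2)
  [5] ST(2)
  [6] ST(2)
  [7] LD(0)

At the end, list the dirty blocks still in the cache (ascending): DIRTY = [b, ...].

0: W B3 -> L0 miss  d=D]
1: W B3 -> L0 hit  d=D]
2: R B3 -> L0 hit  d=D]
3: W B3 -> L0 hit  d=D]
4: W B2 -> L2 miss  d=D]
5: W B2 -> L2 hit  d=D]
6: W B2 -> L2 hit  d=D]
7: R B0 -> L0 miss wb->B3  d=-]

DIRTY = [2]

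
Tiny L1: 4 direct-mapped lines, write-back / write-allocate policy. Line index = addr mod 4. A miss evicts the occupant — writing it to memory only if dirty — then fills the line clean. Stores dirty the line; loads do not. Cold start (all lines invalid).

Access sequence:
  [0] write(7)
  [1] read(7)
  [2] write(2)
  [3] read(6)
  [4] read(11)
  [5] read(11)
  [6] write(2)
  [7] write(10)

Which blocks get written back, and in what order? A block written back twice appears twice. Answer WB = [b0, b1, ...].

0: W B7 -> L3 miss  d=D]
1: R B7 -> L3 hit  d=D]
2: W B2 -> L2 miss  d=D]
3: R B6 -> L2 miss wb->B2  d=-]
4: R B11 -> L3 miss wb->B7  d=-]
5: R B11 -> L3 hit  d=-]
6: W B2 -> L2 miss  d=D]
7: W B10 -> L2 miss wb->B2  d=D]

WB = [2, 7, 2]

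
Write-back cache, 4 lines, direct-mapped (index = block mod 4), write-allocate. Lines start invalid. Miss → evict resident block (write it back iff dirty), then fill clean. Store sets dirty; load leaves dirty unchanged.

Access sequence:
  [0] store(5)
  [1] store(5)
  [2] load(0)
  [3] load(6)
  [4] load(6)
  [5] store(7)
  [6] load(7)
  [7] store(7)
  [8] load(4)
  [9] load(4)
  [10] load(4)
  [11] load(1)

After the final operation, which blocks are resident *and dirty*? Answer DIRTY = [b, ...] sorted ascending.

DIRTY = [7]

0: W B5 -> L1 miss  d=D]
1: W B5 -> L1 hit  d=D]
2: R B0 -> L0 miss  d=-]
3: R B6 -> L2 miss  d=-]
4: R B6 -> L2 hit  d=-]
5: W B7 -> L3 miss  d=D]
6: R B7 -> L3 hit  d=D]
7: W B7 -> L3 hit  d=D]
8: R B4 -> L0 miss  d=-]
9: R B4 -> L0 hit  d=-]
10: R B4 -> L0 hit  d=-]
11: R B1 -> L1 miss wb->B5  d=-]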